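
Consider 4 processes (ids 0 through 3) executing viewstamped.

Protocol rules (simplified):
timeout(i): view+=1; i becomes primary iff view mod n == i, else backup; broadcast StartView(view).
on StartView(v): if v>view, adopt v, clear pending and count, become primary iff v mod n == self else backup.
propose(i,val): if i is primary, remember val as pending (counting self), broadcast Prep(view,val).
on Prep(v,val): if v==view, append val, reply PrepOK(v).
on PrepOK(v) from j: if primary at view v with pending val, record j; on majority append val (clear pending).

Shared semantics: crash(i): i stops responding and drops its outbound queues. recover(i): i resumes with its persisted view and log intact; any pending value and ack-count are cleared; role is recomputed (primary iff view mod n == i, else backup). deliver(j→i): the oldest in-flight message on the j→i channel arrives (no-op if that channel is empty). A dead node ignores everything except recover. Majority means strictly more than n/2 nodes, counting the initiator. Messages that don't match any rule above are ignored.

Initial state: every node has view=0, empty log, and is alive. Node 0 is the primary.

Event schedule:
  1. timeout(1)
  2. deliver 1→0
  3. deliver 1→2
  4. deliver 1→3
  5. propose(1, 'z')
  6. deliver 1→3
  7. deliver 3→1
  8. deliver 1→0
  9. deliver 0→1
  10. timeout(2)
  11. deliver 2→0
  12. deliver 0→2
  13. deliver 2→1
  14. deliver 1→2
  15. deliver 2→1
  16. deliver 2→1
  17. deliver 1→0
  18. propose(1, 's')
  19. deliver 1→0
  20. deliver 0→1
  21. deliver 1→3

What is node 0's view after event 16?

after 1 — timeout(1): n1:prim/v1/[-]
after 2 — deliver 1→0: n0:back/v1/[-]
after 3 — deliver 1→2: n2:back/v1/[-]
after 4 — deliver 1→3: n3:back/v1/[-]
after 5 — propose(1,'z'): ·
after 6 — deliver 1→3: n3:back/v1/[z]
after 7 — deliver 3→1: ·
after 8 — deliver 1→0: n0:back/v1/[z]
after 9 — deliver 0→1: n1:prim/v1/[z]
after 10 — timeout(2): n2:prim/v2/[-]
after 11 — deliver 2→0: n0:back/v2/[z]
after 12 — deliver 0→2: ·
after 13 — deliver 2→1: n1:back/v2/[z]
after 14 — deliver 1→2: ·
after 15 — deliver 2→1: ·
after 16 — deliver 2→1: ·

2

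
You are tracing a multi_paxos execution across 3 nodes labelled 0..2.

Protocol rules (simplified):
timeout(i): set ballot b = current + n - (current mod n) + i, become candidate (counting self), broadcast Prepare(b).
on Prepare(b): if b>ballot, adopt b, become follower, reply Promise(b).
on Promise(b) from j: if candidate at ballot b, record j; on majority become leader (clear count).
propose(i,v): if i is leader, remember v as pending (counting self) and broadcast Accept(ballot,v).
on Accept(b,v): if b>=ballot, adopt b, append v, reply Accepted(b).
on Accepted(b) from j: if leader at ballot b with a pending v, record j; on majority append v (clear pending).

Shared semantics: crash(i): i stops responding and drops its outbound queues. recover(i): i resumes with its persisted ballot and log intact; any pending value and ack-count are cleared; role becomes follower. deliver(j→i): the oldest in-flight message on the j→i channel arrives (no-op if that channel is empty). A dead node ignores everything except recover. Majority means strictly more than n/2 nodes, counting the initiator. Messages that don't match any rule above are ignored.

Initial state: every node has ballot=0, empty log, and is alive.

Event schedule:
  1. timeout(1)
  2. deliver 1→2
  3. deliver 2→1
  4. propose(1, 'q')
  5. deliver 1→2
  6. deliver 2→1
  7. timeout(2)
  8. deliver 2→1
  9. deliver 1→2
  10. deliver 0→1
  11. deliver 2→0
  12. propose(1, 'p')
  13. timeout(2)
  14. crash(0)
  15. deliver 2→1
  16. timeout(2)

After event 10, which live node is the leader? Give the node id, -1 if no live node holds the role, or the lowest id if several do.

2

[1] timeout(1) → N1(cand b4 [-])
[2] deliver 1→2 → N2(foll b4 [-])
[3] deliver 2→1 → N1(lead b4 [-])
[4] propose(1,'q') → ∅
[5] deliver 1→2 → N2(foll b4 [q])
[6] deliver 2→1 → N1(lead b4 [q])
[7] timeout(2) → N2(cand b8 [q])
[8] deliver 2→1 → N1(foll b8 [q])
[9] deliver 1→2 → N2(lead b8 [q])
[10] deliver 0→1 → ∅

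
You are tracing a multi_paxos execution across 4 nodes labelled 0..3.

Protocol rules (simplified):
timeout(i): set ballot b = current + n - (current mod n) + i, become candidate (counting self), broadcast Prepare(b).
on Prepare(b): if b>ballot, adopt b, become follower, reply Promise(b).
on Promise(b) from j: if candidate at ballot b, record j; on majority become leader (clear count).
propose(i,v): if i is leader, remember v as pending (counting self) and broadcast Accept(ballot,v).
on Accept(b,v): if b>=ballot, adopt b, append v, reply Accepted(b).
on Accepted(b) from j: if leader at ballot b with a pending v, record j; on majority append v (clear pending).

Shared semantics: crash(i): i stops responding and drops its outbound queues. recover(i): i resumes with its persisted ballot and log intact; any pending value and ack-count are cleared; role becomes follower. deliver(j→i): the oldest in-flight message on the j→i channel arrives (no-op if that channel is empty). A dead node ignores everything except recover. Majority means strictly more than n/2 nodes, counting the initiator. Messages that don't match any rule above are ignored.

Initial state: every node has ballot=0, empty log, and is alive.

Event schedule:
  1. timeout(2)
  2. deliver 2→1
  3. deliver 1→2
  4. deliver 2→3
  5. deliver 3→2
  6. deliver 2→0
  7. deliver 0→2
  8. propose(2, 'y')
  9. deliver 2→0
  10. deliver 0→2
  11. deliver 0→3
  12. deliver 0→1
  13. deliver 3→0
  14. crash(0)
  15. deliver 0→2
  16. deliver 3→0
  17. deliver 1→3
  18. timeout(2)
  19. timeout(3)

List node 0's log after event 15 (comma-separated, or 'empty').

e1 timeout(2): 2[cand,b=6,-]
e2 deliver 2→1: 1[foll,b=6,-]
e3 deliver 1→2: ·
e4 deliver 2→3: 3[foll,b=6,-]
e5 deliver 3→2: 2[lead,b=6,-]
e6 deliver 2→0: 0[foll,b=6,-]
e7 deliver 0→2: ·
e8 propose(2,'y'): ·
e9 deliver 2→0: 0[foll,b=6,y]
e10 deliver 0→2: ·
e11 deliver 0→3: ·
e12 deliver 0→1: ·
e13 deliver 3→0: ·
e14 crash(0): 0[✗foll,b=6,y]
e15 deliver 0→2: ·

y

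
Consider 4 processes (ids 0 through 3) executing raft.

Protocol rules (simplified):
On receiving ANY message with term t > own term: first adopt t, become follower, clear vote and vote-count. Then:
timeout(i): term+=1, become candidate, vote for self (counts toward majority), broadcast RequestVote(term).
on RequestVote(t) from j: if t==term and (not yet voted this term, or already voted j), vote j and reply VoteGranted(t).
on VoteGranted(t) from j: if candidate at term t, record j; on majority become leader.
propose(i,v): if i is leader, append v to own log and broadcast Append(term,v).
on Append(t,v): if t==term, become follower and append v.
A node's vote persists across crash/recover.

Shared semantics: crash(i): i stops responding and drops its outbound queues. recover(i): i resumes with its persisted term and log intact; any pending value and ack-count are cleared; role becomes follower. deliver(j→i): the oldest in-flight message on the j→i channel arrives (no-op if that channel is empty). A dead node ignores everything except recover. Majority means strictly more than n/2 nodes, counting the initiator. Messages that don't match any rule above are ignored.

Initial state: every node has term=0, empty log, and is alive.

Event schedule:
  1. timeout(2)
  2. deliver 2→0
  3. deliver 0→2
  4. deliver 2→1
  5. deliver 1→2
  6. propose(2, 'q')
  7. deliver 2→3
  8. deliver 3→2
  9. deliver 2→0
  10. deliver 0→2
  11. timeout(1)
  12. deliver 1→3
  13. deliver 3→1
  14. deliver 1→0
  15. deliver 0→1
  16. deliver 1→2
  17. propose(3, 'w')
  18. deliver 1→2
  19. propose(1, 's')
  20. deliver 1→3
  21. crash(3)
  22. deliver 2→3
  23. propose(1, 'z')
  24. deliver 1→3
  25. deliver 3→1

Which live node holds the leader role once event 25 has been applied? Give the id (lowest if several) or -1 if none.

[1] timeout(2) → N2(cand t1 [-])
[2] deliver 2→0 → N0(foll t1 [-])
[3] deliver 0→2 → ∅
[4] deliver 2→1 → N1(foll t1 [-])
[5] deliver 1→2 → N2(lead t1 [-])
[6] propose(2,'q') → N2(lead t1 [q])
[7] deliver 2→3 → N3(foll t1 [-])
[8] deliver 3→2 → ∅
[9] deliver 2→0 → N0(foll t1 [q])
[10] deliver 0→2 → ∅
[11] timeout(1) → N1(cand t2 [-])
[12] deliver 1→3 → N3(foll t2 [-])
[13] deliver 3→1 → ∅
[14] deliver 1→0 → N0(foll t2 [q])
[15] deliver 0→1 → N1(lead t2 [-])
[16] deliver 1→2 → N2(foll t2 [q])
[17] propose(3,'w') → ∅
[18] deliver 1→2 → ∅
[19] propose(1,'s') → N1(lead t2 [s])
[20] deliver 1→3 → N3(foll t2 [s])
[21] crash(3) → N3(✗foll t2 [s])
[22] deliver 2→3 → ∅
[23] propose(1,'z') → N1(lead t2 [s,z])
[24] deliver 1→3 → ∅
[25] deliver 3→1 → ∅

1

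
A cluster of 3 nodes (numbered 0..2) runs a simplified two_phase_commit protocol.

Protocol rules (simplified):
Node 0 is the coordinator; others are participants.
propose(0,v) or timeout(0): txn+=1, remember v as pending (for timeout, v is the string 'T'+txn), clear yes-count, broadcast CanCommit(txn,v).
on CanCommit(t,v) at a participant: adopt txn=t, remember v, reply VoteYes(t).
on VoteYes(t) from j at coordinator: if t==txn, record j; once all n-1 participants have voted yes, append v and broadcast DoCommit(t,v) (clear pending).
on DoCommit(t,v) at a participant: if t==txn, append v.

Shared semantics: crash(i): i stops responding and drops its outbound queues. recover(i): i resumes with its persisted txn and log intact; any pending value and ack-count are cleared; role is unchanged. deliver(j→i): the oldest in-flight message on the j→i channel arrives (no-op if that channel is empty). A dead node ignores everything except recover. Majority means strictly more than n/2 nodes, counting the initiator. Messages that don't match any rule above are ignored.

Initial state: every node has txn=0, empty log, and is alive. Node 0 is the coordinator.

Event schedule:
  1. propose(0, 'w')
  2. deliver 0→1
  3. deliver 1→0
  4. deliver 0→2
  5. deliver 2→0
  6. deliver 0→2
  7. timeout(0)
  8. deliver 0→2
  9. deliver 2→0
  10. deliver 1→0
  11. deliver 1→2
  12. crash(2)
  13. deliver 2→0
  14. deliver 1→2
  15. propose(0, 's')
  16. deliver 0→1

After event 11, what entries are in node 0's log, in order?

e1 propose(0,'w'): 0[coor,t=1,-]
e2 deliver 0→1: 1[part,t=1,-]
e3 deliver 1→0: ·
e4 deliver 0→2: 2[part,t=1,-]
e5 deliver 2→0: 0[coor,t=1,w]
e6 deliver 0→2: 2[part,t=1,w]
e7 timeout(0): 0[coor,t=2,w]
e8 deliver 0→2: 2[part,t=2,w]
e9 deliver 2→0: ·
e10 deliver 1→0: ·
e11 deliver 1→2: ·

w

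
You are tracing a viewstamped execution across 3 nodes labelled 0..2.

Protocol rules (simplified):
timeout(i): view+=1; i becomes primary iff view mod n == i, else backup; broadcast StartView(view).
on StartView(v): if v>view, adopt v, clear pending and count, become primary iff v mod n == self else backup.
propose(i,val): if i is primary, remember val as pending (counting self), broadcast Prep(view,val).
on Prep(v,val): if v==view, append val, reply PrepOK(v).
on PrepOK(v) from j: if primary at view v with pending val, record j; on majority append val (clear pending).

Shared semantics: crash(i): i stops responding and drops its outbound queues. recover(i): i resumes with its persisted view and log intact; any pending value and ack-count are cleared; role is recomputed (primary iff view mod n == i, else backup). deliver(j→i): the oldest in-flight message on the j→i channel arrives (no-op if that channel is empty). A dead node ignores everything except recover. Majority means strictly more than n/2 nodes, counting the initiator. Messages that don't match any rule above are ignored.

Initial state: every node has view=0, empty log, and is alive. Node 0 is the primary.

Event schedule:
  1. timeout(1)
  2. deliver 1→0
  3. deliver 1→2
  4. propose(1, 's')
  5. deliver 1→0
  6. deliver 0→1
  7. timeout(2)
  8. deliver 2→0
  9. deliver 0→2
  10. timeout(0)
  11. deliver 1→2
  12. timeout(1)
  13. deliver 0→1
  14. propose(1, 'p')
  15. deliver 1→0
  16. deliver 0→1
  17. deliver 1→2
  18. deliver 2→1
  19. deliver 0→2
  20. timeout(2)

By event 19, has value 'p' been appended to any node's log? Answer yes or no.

no

step 1 timeout(1): 1={prim,v=1,log=-}
step 2 deliver 1→0: 0={back,v=1,log=-}
step 3 deliver 1→2: 2={back,v=1,log=-}
step 4 propose(1,'s'): —
step 5 deliver 1→0: 0={back,v=1,log=s}
step 6 deliver 0→1: 1={prim,v=1,log=s}
step 7 timeout(2): 2={prim,v=2,log=-}
step 8 deliver 2→0: 0={back,v=2,log=s}
step 9 deliver 0→2: —
step 10 timeout(0): 0={prim,v=3,log=s}
step 11 deliver 1→2: —
step 12 timeout(1): 1={back,v=2,log=s}
step 13 deliver 0→1: 1={back,v=3,log=s}
step 14 propose(1,'p'): —
step 15 deliver 1→0: —
step 16 deliver 0→1: —
step 17 deliver 1→2: —
step 18 deliver 2→1: —
step 19 deliver 0→2: 2={back,v=3,log=-}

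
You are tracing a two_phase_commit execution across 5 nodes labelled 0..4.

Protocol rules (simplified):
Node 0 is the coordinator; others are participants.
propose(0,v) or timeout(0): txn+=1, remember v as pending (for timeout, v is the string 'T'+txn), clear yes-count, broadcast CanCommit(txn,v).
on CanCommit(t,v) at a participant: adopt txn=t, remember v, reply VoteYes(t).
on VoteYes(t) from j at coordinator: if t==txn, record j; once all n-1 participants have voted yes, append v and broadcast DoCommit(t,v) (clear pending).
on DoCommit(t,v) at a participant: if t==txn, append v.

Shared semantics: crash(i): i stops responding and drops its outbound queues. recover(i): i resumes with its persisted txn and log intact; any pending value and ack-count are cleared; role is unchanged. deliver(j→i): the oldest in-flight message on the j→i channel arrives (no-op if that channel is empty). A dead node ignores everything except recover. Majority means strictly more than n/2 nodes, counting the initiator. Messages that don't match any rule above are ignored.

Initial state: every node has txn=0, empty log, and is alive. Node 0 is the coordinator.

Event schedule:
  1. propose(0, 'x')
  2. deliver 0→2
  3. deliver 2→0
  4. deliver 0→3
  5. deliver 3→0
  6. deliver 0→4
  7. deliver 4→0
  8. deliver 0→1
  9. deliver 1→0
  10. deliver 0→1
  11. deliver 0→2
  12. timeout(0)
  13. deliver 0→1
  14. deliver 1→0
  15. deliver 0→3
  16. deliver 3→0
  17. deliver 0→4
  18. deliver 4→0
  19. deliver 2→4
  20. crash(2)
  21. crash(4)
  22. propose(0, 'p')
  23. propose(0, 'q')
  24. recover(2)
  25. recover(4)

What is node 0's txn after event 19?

2

step 1 propose(0,'x'): 0={coor,t=1,log=-}
step 2 deliver 0→2: 2={part,t=1,log=-}
step 3 deliver 2→0: —
step 4 deliver 0→3: 3={part,t=1,log=-}
step 5 deliver 3→0: —
step 6 deliver 0→4: 4={part,t=1,log=-}
step 7 deliver 4→0: —
step 8 deliver 0→1: 1={part,t=1,log=-}
step 9 deliver 1→0: 0={coor,t=1,log=x}
step 10 deliver 0→1: 1={part,t=1,log=x}
step 11 deliver 0→2: 2={part,t=1,log=x}
step 12 timeout(0): 0={coor,t=2,log=x}
step 13 deliver 0→1: 1={part,t=2,log=x}
step 14 deliver 1→0: —
step 15 deliver 0→3: 3={part,t=1,log=x}
step 16 deliver 3→0: —
step 17 deliver 0→4: 4={part,t=1,log=x}
step 18 deliver 4→0: —
step 19 deliver 2→4: —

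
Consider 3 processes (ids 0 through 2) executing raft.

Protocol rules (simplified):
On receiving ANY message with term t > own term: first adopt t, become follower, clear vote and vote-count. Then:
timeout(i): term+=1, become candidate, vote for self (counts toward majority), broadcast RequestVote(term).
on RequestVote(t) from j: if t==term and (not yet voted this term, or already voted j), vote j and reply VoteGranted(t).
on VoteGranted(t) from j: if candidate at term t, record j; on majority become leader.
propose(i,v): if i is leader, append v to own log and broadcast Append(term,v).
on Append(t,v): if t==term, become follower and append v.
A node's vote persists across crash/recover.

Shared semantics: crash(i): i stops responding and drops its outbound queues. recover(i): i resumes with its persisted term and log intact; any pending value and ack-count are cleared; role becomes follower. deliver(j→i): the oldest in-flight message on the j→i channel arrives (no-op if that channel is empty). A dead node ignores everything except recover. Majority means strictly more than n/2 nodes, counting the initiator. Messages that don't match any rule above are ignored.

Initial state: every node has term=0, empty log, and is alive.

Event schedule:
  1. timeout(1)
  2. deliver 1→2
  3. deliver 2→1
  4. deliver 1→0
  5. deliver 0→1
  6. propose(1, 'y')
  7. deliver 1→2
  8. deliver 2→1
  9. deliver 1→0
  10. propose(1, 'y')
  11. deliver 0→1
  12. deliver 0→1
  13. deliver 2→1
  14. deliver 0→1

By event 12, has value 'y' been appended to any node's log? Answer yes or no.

step 1 timeout(1): 1={cand,t=1,log=-}
step 2 deliver 1→2: 2={foll,t=1,log=-}
step 3 deliver 2→1: 1={lead,t=1,log=-}
step 4 deliver 1→0: 0={foll,t=1,log=-}
step 5 deliver 0→1: —
step 6 propose(1,'y'): 1={lead,t=1,log=y}
step 7 deliver 1→2: 2={foll,t=1,log=y}
step 8 deliver 2→1: —
step 9 deliver 1→0: 0={foll,t=1,log=y}
step 10 propose(1,'y'): 1={lead,t=1,log=y,y}
step 11 deliver 0→1: —
step 12 deliver 0→1: —

yes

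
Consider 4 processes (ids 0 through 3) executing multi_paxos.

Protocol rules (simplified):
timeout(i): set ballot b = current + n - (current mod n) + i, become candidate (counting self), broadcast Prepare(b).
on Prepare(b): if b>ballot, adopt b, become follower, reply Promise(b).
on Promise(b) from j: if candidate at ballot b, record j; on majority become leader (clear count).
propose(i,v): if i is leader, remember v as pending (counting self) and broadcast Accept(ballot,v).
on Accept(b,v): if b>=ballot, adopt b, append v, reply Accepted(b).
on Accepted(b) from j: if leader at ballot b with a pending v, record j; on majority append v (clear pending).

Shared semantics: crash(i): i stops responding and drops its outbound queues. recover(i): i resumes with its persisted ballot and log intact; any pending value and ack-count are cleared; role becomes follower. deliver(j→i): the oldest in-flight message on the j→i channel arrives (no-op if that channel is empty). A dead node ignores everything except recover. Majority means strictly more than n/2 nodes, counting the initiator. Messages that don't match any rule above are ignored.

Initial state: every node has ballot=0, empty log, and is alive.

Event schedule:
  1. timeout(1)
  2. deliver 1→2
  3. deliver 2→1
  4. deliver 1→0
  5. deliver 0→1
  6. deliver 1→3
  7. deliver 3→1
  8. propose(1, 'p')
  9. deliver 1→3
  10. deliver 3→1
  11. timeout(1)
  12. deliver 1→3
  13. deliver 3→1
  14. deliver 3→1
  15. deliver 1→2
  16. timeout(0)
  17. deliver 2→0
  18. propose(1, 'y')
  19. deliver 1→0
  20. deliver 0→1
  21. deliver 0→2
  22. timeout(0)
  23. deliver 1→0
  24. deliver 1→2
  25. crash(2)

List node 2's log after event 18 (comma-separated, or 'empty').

p

e1 timeout(1): 1[cand,b=5,-]
e2 deliver 1→2: 2[foll,b=5,-]
e3 deliver 2→1: ·
e4 deliver 1→0: 0[foll,b=5,-]
e5 deliver 0→1: 1[lead,b=5,-]
e6 deliver 1→3: 3[foll,b=5,-]
e7 deliver 3→1: ·
e8 propose(1,'p'): ·
e9 deliver 1→3: 3[foll,b=5,p]
e10 deliver 3→1: ·
e11 timeout(1): 1[cand,b=9,-]
e12 deliver 1→3: 3[foll,b=9,p]
e13 deliver 3→1: ·
e14 deliver 3→1: ·
e15 deliver 1→2: 2[foll,b=5,p]
e16 timeout(0): 0[cand,b=8,-]
e17 deliver 2→0: ·
e18 propose(1,'y'): ·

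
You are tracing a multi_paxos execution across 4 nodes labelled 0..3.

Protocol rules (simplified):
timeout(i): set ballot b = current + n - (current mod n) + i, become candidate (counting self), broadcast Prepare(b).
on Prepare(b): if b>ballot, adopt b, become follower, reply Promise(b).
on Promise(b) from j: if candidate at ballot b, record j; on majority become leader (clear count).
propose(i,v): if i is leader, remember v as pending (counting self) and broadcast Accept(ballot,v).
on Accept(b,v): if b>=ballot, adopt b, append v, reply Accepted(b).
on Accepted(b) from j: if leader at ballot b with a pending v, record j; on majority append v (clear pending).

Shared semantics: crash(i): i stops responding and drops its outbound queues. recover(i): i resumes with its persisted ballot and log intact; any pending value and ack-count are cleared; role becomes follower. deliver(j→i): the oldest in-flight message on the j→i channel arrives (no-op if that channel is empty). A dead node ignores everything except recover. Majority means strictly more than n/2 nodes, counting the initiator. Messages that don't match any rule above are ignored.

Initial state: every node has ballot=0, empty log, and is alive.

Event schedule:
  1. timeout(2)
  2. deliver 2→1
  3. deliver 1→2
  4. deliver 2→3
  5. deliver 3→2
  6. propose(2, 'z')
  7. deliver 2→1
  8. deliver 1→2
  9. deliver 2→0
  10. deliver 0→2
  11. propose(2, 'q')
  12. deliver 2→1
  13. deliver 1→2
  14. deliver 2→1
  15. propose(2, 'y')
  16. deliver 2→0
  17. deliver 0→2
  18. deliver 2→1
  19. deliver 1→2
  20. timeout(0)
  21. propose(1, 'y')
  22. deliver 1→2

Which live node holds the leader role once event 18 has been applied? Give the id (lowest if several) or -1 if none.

[1] timeout(2) → N2(cand b6 [-])
[2] deliver 2→1 → N1(foll b6 [-])
[3] deliver 1→2 → ∅
[4] deliver 2→3 → N3(foll b6 [-])
[5] deliver 3→2 → N2(lead b6 [-])
[6] propose(2,'z') → ∅
[7] deliver 2→1 → N1(foll b6 [z])
[8] deliver 1→2 → ∅
[9] deliver 2→0 → N0(foll b6 [-])
[10] deliver 0→2 → ∅
[11] propose(2,'q') → ∅
[12] deliver 2→1 → N1(foll b6 [z,q])
[13] deliver 1→2 → ∅
[14] deliver 2→1 → ∅
[15] propose(2,'y') → ∅
[16] deliver 2→0 → N0(foll b6 [z])
[17] deliver 0→2 → ∅
[18] deliver 2→1 → N1(foll b6 [z,q,y])

2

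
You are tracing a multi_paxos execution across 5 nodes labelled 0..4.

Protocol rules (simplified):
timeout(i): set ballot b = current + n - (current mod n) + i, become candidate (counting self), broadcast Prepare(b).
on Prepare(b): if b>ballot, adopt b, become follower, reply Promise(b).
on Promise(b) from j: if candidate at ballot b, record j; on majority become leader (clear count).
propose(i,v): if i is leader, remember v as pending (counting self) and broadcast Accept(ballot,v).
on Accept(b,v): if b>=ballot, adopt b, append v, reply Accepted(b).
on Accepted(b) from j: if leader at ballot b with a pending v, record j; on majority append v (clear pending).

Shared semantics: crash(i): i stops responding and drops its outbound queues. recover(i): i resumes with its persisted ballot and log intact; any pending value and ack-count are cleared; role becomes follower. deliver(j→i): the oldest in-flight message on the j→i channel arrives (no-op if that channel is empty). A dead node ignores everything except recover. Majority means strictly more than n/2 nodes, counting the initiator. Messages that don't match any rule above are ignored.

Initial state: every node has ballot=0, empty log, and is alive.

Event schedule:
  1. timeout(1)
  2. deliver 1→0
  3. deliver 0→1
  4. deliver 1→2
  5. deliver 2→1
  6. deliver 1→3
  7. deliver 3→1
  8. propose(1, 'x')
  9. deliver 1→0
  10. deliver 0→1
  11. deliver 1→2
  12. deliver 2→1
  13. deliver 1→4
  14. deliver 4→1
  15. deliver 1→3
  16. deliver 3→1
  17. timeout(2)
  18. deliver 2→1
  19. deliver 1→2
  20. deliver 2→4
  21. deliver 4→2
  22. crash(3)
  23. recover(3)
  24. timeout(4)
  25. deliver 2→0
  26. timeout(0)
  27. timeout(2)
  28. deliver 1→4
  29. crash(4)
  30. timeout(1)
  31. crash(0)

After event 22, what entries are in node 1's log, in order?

e1 timeout(1): 1[cand,b=6,-]
e2 deliver 1→0: 0[foll,b=6,-]
e3 deliver 0→1: ·
e4 deliver 1→2: 2[foll,b=6,-]
e5 deliver 2→1: 1[lead,b=6,-]
e6 deliver 1→3: 3[foll,b=6,-]
e7 deliver 3→1: ·
e8 propose(1,'x'): ·
e9 deliver 1→0: 0[foll,b=6,x]
e10 deliver 0→1: ·
e11 deliver 1→2: 2[foll,b=6,x]
e12 deliver 2→1: 1[lead,b=6,x]
e13 deliver 1→4: 4[foll,b=6,-]
e14 deliver 4→1: ·
e15 deliver 1→3: 3[foll,b=6,x]
e16 deliver 3→1: ·
e17 timeout(2): 2[cand,b=12,x]
e18 deliver 2→1: 1[foll,b=12,x]
e19 deliver 1→2: ·
e20 deliver 2→4: 4[foll,b=12,-]
e21 deliver 4→2: 2[lead,b=12,x]
e22 crash(3): 3[✗foll,b=6,x]

x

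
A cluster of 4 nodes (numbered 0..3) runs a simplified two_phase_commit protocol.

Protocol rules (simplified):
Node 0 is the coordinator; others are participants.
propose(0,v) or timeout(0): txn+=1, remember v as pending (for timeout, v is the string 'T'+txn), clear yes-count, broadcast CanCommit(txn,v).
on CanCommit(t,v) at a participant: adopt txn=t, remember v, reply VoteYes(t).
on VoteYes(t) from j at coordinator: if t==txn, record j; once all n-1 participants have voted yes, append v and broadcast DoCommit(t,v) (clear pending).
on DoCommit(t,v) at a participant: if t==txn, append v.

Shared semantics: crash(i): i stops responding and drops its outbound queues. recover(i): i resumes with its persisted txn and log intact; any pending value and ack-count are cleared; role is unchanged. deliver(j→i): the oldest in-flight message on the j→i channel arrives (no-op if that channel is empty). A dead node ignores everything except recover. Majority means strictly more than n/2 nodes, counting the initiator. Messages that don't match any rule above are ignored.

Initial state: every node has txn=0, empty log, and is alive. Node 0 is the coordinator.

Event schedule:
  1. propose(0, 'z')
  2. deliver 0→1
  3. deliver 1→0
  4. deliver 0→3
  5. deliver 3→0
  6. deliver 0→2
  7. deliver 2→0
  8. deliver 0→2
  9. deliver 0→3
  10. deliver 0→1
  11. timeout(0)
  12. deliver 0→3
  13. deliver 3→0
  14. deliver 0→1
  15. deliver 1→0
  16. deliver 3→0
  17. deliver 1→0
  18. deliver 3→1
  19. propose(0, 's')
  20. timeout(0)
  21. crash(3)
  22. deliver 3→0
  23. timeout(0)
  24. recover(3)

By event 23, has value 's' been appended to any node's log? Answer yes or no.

step 1 propose(0,'z'): 0={coor,t=1,log=-}
step 2 deliver 0→1: 1={part,t=1,log=-}
step 3 deliver 1→0: —
step 4 deliver 0→3: 3={part,t=1,log=-}
step 5 deliver 3→0: —
step 6 deliver 0→2: 2={part,t=1,log=-}
step 7 deliver 2→0: 0={coor,t=1,log=z}
step 8 deliver 0→2: 2={part,t=1,log=z}
step 9 deliver 0→3: 3={part,t=1,log=z}
step 10 deliver 0→1: 1={part,t=1,log=z}
step 11 timeout(0): 0={coor,t=2,log=z}
step 12 deliver 0→3: 3={part,t=2,log=z}
step 13 deliver 3→0: —
step 14 deliver 0→1: 1={part,t=2,log=z}
step 15 deliver 1→0: —
step 16 deliver 3→0: —
step 17 deliver 1→0: —
step 18 deliver 3→1: —
step 19 propose(0,'s'): 0={coor,t=3,log=z}
step 20 timeout(0): 0={coor,t=4,log=z}
step 21 crash(3): 3={✗part,t=2,log=z}
step 22 deliver 3→0: —
step 23 timeout(0): 0={coor,t=5,log=z}

no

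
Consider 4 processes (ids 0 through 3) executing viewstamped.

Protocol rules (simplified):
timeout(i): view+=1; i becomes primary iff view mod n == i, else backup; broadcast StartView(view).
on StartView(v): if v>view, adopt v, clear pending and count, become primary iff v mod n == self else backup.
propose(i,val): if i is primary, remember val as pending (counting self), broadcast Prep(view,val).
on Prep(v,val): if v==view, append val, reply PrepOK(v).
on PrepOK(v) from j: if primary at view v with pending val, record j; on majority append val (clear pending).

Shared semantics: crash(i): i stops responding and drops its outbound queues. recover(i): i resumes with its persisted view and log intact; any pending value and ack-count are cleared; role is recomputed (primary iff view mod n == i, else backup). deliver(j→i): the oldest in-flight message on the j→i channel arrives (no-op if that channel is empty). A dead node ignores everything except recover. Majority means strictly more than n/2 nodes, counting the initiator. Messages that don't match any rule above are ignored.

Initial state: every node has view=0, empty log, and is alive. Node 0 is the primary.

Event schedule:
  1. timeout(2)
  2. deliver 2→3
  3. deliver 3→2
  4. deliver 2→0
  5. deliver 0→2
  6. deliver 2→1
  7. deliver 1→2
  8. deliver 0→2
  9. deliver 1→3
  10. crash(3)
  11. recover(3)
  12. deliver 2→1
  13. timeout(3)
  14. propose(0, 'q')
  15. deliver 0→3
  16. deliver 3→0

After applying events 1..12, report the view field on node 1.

after 1 — timeout(2): n2:back/v1/[-]
after 2 — deliver 2→3: n3:back/v1/[-]
after 3 — deliver 3→2: ·
after 4 — deliver 2→0: n0:back/v1/[-]
after 5 — deliver 0→2: ·
after 6 — deliver 2→1: n1:prim/v1/[-]
after 7 — deliver 1→2: ·
after 8 — deliver 0→2: ·
after 9 — deliver 1→3: ·
after 10 — crash(3): n3:✗back/v1/[-]
after 11 — recover(3): n3:back/v1/[-]
after 12 — deliver 2→1: ·

1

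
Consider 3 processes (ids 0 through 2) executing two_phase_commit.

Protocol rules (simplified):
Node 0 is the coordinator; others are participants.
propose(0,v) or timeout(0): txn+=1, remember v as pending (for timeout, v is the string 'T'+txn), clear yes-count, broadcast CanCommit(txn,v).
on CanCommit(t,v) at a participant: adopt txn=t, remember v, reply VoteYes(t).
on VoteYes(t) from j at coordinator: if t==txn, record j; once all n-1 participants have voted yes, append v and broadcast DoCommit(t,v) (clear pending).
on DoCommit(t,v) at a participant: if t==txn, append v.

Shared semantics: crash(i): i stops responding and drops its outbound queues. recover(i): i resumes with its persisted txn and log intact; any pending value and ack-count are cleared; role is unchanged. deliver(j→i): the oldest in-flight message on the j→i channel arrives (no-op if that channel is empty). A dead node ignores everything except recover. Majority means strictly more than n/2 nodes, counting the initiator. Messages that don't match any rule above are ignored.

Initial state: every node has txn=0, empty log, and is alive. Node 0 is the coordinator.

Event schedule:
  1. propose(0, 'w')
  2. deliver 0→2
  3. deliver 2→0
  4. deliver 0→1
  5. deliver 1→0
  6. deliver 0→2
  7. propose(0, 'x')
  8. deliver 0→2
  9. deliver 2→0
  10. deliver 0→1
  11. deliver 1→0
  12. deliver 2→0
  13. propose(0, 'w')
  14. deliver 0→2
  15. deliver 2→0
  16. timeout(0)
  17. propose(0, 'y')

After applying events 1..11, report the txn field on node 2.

2

step 1 propose(0,'w'): 0={coor,t=1,log=-}
step 2 deliver 0→2: 2={part,t=1,log=-}
step 3 deliver 2→0: —
step 4 deliver 0→1: 1={part,t=1,log=-}
step 5 deliver 1→0: 0={coor,t=1,log=w}
step 6 deliver 0→2: 2={part,t=1,log=w}
step 7 propose(0,'x'): 0={coor,t=2,log=w}
step 8 deliver 0→2: 2={part,t=2,log=w}
step 9 deliver 2→0: —
step 10 deliver 0→1: 1={part,t=1,log=w}
step 11 deliver 1→0: —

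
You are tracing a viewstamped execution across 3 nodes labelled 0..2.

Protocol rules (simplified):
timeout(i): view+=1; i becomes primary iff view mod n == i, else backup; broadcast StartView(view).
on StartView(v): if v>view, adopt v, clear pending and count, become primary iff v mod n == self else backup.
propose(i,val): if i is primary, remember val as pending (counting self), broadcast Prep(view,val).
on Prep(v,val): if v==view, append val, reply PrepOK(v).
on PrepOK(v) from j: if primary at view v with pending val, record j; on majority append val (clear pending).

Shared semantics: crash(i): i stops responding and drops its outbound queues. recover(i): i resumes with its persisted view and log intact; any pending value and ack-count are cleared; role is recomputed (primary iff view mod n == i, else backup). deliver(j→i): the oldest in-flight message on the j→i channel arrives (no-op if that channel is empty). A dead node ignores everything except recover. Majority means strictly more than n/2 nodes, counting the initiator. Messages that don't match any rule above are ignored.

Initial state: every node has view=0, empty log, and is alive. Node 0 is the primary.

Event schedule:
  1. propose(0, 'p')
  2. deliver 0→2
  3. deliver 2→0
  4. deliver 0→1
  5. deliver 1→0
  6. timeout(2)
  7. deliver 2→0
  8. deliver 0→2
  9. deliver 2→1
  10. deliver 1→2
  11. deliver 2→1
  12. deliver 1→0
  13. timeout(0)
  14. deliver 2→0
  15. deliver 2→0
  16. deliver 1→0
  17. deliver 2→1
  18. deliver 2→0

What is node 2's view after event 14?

1

[1] propose(0,'p') → ∅
[2] deliver 0→2 → N2(back v0 [p])
[3] deliver 2→0 → N0(prim v0 [p])
[4] deliver 0→1 → N1(back v0 [p])
[5] deliver 1→0 → ∅
[6] timeout(2) → N2(back v1 [p])
[7] deliver 2→0 → N0(back v1 [p])
[8] deliver 0→2 → ∅
[9] deliver 2→1 → N1(prim v1 [p])
[10] deliver 1→2 → ∅
[11] deliver 2→1 → ∅
[12] deliver 1→0 → ∅
[13] timeout(0) → N0(back v2 [p])
[14] deliver 2→0 → ∅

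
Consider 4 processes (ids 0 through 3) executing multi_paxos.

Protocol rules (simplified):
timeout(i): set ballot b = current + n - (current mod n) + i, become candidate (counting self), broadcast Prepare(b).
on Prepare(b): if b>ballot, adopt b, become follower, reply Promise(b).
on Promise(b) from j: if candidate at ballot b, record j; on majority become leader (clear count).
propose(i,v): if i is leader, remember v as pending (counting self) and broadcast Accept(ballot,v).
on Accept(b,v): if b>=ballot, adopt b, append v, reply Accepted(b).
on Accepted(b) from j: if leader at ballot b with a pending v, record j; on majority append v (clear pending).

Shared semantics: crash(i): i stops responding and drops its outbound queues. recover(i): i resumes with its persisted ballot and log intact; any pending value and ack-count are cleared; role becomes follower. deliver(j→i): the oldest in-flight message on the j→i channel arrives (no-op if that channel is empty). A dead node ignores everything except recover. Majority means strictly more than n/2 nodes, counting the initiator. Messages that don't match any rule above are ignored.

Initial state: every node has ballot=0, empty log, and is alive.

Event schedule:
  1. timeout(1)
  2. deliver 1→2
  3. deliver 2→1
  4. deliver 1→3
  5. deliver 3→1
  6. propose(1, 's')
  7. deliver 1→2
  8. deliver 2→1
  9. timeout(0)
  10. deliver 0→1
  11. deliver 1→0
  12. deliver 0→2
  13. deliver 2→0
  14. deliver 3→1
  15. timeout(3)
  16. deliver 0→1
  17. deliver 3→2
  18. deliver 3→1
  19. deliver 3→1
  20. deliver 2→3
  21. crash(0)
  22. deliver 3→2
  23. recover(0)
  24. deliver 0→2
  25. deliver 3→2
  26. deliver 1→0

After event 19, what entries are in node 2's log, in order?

step 1 timeout(1): 1={cand,b=5,log=-}
step 2 deliver 1→2: 2={foll,b=5,log=-}
step 3 deliver 2→1: —
step 4 deliver 1→3: 3={foll,b=5,log=-}
step 5 deliver 3→1: 1={lead,b=5,log=-}
step 6 propose(1,'s'): —
step 7 deliver 1→2: 2={foll,b=5,log=s}
step 8 deliver 2→1: —
step 9 timeout(0): 0={cand,b=4,log=-}
step 10 deliver 0→1: —
step 11 deliver 1→0: 0={foll,b=5,log=-}
step 12 deliver 0→2: —
step 13 deliver 2→0: —
step 14 deliver 3→1: —
step 15 timeout(3): 3={cand,b=11,log=-}
step 16 deliver 0→1: —
step 17 deliver 3→2: 2={foll,b=11,log=s}
step 18 deliver 3→1: 1={foll,b=11,log=-}
step 19 deliver 3→1: —

s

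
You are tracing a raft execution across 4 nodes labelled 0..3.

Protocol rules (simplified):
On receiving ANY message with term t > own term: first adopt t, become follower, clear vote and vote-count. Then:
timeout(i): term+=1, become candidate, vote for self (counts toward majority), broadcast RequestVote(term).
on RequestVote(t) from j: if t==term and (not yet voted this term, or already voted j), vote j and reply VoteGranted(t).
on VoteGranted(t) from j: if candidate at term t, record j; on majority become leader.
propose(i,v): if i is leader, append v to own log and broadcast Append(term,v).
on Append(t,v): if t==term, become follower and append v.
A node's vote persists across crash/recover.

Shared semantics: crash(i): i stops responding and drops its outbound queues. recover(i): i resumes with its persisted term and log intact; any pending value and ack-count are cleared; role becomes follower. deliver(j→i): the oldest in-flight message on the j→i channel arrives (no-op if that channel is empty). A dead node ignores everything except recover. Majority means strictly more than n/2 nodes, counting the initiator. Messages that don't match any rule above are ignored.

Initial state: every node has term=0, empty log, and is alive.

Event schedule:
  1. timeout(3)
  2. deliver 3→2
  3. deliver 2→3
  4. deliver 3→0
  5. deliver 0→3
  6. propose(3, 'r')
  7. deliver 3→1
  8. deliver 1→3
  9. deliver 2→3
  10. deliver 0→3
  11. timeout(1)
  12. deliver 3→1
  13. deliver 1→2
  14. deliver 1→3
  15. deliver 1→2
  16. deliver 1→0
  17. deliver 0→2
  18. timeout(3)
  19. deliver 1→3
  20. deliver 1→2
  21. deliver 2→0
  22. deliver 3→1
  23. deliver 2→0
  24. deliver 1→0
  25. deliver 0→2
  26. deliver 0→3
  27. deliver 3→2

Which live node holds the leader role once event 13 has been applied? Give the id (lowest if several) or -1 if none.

3

after 1 — timeout(3): n3:cand/t1/[-]
after 2 — deliver 3→2: n2:foll/t1/[-]
after 3 — deliver 2→3: ·
after 4 — deliver 3→0: n0:foll/t1/[-]
after 5 — deliver 0→3: n3:lead/t1/[-]
after 6 — propose(3,'r'): n3:lead/t1/[r]
after 7 — deliver 3→1: n1:foll/t1/[-]
after 8 — deliver 1→3: ·
after 9 — deliver 2→3: ·
after 10 — deliver 0→3: ·
after 11 — timeout(1): n1:cand/t2/[-]
after 12 — deliver 3→1: ·
after 13 — deliver 1→2: n2:foll/t2/[-]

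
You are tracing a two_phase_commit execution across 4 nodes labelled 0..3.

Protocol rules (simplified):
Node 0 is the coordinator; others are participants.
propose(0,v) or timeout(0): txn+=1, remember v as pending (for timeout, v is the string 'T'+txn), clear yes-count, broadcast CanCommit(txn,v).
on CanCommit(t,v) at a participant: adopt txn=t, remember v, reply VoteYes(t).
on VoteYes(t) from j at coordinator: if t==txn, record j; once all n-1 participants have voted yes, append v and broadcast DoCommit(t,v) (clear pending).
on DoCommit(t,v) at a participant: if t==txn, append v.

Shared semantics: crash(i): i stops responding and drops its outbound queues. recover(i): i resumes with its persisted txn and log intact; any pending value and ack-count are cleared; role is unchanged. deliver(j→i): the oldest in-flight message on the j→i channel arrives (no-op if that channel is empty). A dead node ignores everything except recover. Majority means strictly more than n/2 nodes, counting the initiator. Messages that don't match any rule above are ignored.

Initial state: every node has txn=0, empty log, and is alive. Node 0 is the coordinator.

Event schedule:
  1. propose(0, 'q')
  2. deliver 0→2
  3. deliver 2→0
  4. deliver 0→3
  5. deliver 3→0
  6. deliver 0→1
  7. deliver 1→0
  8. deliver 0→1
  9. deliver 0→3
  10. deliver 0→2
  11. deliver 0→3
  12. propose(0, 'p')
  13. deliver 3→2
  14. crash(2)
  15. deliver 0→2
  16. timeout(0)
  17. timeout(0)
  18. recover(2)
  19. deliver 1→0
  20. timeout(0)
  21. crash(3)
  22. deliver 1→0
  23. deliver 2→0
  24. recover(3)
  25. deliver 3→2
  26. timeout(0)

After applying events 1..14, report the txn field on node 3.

1

step 1 propose(0,'q'): 0={coor,t=1,log=-}
step 2 deliver 0→2: 2={part,t=1,log=-}
step 3 deliver 2→0: —
step 4 deliver 0→3: 3={part,t=1,log=-}
step 5 deliver 3→0: —
step 6 deliver 0→1: 1={part,t=1,log=-}
step 7 deliver 1→0: 0={coor,t=1,log=q}
step 8 deliver 0→1: 1={part,t=1,log=q}
step 9 deliver 0→3: 3={part,t=1,log=q}
step 10 deliver 0→2: 2={part,t=1,log=q}
step 11 deliver 0→3: —
step 12 propose(0,'p'): 0={coor,t=2,log=q}
step 13 deliver 3→2: —
step 14 crash(2): 2={✗part,t=1,log=q}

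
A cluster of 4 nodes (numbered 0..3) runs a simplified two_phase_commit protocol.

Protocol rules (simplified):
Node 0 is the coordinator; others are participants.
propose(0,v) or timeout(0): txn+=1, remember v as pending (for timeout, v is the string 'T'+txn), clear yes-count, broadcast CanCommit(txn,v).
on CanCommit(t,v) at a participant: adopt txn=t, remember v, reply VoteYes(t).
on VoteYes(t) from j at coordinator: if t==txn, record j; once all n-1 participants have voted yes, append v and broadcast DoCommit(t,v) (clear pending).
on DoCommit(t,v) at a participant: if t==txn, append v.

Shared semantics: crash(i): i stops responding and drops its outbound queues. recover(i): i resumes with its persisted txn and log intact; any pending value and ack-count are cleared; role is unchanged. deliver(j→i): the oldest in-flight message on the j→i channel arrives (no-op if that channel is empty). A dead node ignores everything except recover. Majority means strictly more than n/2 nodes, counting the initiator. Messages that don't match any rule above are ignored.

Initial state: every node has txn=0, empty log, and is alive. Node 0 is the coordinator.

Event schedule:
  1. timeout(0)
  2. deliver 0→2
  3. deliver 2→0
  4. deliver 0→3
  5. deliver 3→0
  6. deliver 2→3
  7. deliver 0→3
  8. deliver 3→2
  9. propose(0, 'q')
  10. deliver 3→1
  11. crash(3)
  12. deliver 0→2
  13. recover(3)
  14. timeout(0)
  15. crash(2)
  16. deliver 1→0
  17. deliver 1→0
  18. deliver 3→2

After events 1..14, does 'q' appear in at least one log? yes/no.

step 1 timeout(0): 0={coor,t=1,log=-}
step 2 deliver 0→2: 2={part,t=1,log=-}
step 3 deliver 2→0: —
step 4 deliver 0→3: 3={part,t=1,log=-}
step 5 deliver 3→0: —
step 6 deliver 2→3: —
step 7 deliver 0→3: —
step 8 deliver 3→2: —
step 9 propose(0,'q'): 0={coor,t=2,log=-}
step 10 deliver 3→1: —
step 11 crash(3): 3={✗part,t=1,log=-}
step 12 deliver 0→2: 2={part,t=2,log=-}
step 13 recover(3): 3={part,t=1,log=-}
step 14 timeout(0): 0={coor,t=3,log=-}

no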